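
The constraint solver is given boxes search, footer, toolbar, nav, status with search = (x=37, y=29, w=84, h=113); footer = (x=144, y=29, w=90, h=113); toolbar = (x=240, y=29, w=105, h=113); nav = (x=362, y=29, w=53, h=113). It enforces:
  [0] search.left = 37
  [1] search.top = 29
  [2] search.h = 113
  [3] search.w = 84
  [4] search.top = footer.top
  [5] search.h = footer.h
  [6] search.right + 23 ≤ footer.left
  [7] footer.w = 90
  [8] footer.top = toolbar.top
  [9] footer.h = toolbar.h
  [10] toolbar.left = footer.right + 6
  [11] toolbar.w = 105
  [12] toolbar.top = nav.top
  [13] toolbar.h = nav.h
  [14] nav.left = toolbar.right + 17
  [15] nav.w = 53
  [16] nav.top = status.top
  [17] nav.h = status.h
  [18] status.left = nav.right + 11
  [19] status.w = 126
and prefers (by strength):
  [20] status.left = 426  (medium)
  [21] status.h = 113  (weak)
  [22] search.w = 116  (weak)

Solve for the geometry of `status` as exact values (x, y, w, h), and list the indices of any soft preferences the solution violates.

status = (x=426, y=29, w=126, h=113)
violated soft preferences: 22

1. status.y = 29  [nav.top = status.top]
2. status.h = 113  [nav.h = status.h]
3. status.x = 426  [status.left = nav.right + 11]
4. status.w = 126  [status.w = 126]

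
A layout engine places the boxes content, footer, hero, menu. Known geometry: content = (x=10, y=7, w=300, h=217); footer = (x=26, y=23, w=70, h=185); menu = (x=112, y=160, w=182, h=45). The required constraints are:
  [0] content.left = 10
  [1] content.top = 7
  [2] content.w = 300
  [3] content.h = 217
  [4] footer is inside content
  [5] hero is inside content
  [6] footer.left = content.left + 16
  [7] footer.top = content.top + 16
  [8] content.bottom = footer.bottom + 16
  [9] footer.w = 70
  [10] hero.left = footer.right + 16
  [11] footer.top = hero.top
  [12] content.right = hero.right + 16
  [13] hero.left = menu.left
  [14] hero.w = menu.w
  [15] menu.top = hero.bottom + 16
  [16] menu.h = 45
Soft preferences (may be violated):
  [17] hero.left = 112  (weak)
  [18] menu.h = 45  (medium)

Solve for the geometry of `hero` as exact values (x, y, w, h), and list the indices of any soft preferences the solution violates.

hero = (x=112, y=23, w=182, h=121)
violated soft preferences: none

1. hero.x = 112  [hero.left = footer.right + 16]
2. hero.y = 23  [footer.top = hero.top]
3. hero.w = 182  [content.right = hero.right + 16]
4. hero.h = 121  [menu.top = hero.bottom + 16]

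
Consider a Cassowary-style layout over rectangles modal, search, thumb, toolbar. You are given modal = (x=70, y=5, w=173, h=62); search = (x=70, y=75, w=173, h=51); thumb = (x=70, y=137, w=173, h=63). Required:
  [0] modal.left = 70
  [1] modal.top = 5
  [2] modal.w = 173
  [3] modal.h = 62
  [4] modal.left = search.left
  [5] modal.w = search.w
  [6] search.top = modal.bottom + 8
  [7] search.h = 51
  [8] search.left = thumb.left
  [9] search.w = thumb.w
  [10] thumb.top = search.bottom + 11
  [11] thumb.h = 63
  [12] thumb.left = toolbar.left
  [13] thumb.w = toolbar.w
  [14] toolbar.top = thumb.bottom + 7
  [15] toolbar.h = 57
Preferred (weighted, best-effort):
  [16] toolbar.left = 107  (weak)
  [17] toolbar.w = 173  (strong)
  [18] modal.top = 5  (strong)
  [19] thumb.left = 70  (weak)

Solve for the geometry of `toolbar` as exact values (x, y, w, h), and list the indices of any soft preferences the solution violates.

1. toolbar.x = 70  [thumb.left = toolbar.left]
2. toolbar.w = 173  [thumb.w = toolbar.w]
3. toolbar.y = 207  [toolbar.top = thumb.bottom + 7]
4. toolbar.h = 57  [toolbar.h = 57]

toolbar = (x=70, y=207, w=173, h=57)
violated soft preferences: 16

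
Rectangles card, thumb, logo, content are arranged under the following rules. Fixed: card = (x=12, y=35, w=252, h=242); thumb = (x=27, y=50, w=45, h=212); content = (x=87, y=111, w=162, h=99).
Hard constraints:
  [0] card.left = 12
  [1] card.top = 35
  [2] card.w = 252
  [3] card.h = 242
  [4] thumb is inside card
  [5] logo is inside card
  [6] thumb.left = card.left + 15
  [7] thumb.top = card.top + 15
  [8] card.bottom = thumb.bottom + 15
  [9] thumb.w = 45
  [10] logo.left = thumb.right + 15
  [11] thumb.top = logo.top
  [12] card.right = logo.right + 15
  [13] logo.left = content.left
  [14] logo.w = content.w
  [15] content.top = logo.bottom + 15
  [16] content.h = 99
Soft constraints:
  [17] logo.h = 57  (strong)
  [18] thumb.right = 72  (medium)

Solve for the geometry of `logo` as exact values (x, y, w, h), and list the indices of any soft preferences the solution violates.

1. logo.x = 87  [logo.left = thumb.right + 15]
2. logo.y = 50  [thumb.top = logo.top]
3. logo.w = 162  [card.right = logo.right + 15]
4. logo.h = 46  [content.top = logo.bottom + 15]

logo = (x=87, y=50, w=162, h=46)
violated soft preferences: 17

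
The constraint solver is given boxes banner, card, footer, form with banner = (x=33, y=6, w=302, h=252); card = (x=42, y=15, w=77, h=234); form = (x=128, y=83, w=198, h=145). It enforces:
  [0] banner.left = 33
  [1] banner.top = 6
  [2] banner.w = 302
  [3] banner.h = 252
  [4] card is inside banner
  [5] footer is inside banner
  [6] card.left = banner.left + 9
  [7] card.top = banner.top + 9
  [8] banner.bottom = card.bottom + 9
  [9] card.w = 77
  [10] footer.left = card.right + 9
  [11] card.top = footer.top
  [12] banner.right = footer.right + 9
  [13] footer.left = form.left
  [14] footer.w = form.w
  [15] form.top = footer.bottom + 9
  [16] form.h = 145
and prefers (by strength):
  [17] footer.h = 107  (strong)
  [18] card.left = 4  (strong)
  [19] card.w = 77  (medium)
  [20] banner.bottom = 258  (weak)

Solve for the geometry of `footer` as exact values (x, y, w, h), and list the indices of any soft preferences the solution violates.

1. footer.x = 128  [footer.left = card.right + 9]
2. footer.y = 15  [card.top = footer.top]
3. footer.w = 198  [banner.right = footer.right + 9]
4. footer.h = 59  [form.top = footer.bottom + 9]

footer = (x=128, y=15, w=198, h=59)
violated soft preferences: 17, 18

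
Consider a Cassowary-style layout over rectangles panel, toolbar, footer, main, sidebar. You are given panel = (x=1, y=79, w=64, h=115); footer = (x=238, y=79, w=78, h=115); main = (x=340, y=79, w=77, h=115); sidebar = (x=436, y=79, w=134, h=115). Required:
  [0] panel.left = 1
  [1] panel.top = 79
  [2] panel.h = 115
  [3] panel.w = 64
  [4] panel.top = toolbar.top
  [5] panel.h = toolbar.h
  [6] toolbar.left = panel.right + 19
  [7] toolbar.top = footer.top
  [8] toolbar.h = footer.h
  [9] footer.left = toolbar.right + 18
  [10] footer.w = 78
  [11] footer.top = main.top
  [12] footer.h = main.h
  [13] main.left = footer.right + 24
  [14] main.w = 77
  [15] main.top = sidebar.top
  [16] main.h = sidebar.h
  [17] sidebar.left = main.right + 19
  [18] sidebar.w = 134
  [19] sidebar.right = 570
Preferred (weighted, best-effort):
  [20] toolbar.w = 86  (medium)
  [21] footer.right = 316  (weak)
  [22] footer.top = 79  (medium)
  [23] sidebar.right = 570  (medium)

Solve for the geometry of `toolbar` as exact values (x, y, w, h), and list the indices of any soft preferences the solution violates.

toolbar = (x=84, y=79, w=136, h=115)
violated soft preferences: 20

1. toolbar.y = 79  [panel.top = toolbar.top]
2. toolbar.h = 115  [panel.h = toolbar.h]
3. toolbar.x = 84  [toolbar.left = panel.right + 19]
4. toolbar.w = 136  [footer.left = toolbar.right + 18]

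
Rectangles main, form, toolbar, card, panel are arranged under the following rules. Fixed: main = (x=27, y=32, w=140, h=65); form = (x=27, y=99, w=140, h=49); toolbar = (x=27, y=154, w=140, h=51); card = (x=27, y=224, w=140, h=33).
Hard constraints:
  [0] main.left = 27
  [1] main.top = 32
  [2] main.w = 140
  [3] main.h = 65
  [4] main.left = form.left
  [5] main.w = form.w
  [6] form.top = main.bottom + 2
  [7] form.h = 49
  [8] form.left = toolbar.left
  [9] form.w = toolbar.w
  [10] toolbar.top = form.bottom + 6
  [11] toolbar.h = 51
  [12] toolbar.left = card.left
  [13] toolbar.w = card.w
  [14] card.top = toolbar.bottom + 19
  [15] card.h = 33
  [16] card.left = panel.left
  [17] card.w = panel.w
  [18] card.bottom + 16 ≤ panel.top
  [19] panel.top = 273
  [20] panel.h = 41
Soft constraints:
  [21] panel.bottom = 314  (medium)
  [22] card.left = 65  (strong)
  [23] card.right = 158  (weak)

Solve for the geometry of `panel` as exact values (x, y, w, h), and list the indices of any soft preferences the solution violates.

1. panel.x = 27  [card.left = panel.left]
2. panel.w = 140  [card.w = panel.w]
3. panel.y = 273  [panel.top = 273]
4. panel.h = 41  [panel.h = 41]

panel = (x=27, y=273, w=140, h=41)
violated soft preferences: 22, 23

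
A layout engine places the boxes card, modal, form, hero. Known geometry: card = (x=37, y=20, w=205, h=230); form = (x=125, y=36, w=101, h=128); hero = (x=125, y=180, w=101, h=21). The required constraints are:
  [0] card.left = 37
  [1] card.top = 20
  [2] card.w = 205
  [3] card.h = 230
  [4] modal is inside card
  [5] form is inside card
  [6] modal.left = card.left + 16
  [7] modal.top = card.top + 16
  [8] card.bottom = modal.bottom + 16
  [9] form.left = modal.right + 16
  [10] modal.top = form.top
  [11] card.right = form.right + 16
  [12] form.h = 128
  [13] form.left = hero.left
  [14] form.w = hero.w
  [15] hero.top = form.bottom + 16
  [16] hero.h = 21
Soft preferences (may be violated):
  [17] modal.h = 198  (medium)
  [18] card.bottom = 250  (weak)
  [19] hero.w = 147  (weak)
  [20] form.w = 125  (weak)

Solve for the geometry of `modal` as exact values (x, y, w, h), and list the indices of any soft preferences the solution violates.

1. modal.x = 53  [modal.left = card.left + 16]
2. modal.y = 36  [modal.top = card.top + 16]
3. modal.h = 198  [card.bottom = modal.bottom + 16]
4. modal.w = 56  [form.left = modal.right + 16]

modal = (x=53, y=36, w=56, h=198)
violated soft preferences: 19, 20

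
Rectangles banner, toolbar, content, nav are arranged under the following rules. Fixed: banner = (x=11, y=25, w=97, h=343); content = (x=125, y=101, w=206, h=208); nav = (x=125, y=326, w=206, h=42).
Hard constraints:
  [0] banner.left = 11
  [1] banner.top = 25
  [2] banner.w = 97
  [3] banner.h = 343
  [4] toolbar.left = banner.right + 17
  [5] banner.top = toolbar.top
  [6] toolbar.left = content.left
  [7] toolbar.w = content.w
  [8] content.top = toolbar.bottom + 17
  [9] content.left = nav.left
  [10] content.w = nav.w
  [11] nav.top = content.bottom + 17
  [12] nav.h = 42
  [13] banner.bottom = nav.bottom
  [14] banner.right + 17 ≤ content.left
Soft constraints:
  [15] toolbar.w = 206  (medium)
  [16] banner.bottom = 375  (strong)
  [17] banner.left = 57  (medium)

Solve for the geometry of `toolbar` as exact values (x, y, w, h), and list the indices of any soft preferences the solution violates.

toolbar = (x=125, y=25, w=206, h=59)
violated soft preferences: 16, 17

1. toolbar.x = 125  [toolbar.left = banner.right + 17]
2. toolbar.y = 25  [banner.top = toolbar.top]
3. toolbar.w = 206  [toolbar.w = content.w]
4. toolbar.h = 59  [content.top = toolbar.bottom + 17]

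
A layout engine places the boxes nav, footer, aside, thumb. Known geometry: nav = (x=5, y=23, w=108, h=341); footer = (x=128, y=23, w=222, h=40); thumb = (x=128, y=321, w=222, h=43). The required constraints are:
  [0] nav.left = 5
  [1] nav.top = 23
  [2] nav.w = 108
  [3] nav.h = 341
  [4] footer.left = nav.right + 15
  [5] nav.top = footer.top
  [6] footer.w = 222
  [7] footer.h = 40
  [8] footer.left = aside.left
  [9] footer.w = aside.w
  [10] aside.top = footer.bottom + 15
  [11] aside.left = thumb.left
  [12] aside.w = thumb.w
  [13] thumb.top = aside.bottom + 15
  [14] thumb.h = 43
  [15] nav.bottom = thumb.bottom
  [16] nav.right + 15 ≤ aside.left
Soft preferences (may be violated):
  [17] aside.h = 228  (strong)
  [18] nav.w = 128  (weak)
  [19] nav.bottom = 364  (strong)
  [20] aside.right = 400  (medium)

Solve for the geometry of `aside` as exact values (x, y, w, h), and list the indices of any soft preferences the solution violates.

aside = (x=128, y=78, w=222, h=228)
violated soft preferences: 18, 20

1. aside.x = 128  [footer.left = aside.left]
2. aside.w = 222  [footer.w = aside.w]
3. aside.y = 78  [aside.top = footer.bottom + 15]
4. aside.h = 228  [thumb.top = aside.bottom + 15]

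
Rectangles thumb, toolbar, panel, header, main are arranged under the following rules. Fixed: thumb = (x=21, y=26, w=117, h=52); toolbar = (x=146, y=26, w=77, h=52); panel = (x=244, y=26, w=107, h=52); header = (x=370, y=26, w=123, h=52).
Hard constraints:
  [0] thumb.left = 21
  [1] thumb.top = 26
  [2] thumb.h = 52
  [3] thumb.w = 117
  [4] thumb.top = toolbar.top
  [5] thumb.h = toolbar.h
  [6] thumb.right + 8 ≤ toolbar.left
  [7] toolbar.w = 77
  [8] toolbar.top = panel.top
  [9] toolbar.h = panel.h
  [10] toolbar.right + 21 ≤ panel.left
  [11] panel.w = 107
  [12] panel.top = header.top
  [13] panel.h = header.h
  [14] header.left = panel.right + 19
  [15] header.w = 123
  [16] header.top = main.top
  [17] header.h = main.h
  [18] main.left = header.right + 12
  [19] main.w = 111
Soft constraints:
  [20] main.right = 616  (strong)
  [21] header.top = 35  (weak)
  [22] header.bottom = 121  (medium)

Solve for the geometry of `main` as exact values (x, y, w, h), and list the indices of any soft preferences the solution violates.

1. main.y = 26  [header.top = main.top]
2. main.h = 52  [header.h = main.h]
3. main.x = 505  [main.left = header.right + 12]
4. main.w = 111  [main.w = 111]

main = (x=505, y=26, w=111, h=52)
violated soft preferences: 21, 22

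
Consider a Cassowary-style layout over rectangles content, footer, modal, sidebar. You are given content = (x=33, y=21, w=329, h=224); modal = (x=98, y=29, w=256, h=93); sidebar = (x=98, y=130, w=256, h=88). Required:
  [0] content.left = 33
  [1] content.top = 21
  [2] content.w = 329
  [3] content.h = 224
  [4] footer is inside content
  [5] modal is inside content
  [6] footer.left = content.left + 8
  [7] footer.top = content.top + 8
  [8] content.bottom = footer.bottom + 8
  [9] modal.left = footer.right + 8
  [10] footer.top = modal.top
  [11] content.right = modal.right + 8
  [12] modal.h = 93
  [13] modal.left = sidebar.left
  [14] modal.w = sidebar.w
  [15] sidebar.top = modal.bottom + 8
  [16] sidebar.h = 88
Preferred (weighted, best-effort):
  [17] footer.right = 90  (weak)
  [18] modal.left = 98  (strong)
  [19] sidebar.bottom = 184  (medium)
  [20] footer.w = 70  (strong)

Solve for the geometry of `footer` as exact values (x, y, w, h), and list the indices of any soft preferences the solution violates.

footer = (x=41, y=29, w=49, h=208)
violated soft preferences: 19, 20

1. footer.x = 41  [footer.left = content.left + 8]
2. footer.y = 29  [footer.top = content.top + 8]
3. footer.h = 208  [content.bottom = footer.bottom + 8]
4. footer.w = 49  [modal.left = footer.right + 8]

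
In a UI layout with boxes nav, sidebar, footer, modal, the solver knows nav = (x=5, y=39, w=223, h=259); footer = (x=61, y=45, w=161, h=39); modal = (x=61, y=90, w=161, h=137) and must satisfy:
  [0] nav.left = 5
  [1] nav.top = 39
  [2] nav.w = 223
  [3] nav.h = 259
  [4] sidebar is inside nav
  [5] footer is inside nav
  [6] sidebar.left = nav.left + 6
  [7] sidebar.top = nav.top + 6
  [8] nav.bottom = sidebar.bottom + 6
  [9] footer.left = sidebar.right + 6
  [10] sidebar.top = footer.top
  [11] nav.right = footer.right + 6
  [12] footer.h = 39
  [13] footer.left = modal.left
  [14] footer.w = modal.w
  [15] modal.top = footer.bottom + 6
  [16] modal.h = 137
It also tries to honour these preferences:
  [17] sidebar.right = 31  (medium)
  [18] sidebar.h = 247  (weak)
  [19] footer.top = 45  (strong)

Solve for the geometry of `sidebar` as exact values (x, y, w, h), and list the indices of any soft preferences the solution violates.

1. sidebar.x = 11  [sidebar.left = nav.left + 6]
2. sidebar.y = 45  [sidebar.top = nav.top + 6]
3. sidebar.h = 247  [nav.bottom = sidebar.bottom + 6]
4. sidebar.w = 44  [footer.left = sidebar.right + 6]

sidebar = (x=11, y=45, w=44, h=247)
violated soft preferences: 17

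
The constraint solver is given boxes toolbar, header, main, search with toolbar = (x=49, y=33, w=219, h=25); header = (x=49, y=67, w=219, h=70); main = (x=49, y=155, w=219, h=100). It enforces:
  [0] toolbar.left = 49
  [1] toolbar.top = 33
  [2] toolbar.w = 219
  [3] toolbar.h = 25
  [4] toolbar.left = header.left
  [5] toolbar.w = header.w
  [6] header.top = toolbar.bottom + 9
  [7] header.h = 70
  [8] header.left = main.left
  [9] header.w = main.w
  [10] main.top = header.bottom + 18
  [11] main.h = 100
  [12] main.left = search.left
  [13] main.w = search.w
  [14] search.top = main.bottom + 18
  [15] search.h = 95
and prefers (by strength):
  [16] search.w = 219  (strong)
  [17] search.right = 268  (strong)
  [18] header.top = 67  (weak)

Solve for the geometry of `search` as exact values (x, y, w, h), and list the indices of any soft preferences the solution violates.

1. search.x = 49  [main.left = search.left]
2. search.w = 219  [main.w = search.w]
3. search.y = 273  [search.top = main.bottom + 18]
4. search.h = 95  [search.h = 95]

search = (x=49, y=273, w=219, h=95)
violated soft preferences: none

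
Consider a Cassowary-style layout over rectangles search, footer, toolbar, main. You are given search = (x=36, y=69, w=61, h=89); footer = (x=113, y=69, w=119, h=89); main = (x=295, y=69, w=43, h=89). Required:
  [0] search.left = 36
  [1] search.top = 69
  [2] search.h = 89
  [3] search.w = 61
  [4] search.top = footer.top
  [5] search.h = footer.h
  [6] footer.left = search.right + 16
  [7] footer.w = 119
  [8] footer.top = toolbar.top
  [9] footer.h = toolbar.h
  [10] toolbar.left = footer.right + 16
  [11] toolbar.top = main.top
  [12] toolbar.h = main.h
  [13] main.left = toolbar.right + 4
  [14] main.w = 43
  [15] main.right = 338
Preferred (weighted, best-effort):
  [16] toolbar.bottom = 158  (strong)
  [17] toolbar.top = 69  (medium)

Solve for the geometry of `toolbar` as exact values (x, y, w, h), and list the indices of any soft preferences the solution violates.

1. toolbar.y = 69  [footer.top = toolbar.top]
2. toolbar.h = 89  [footer.h = toolbar.h]
3. toolbar.x = 248  [toolbar.left = footer.right + 16]
4. toolbar.w = 43  [main.left = toolbar.right + 4]

toolbar = (x=248, y=69, w=43, h=89)
violated soft preferences: none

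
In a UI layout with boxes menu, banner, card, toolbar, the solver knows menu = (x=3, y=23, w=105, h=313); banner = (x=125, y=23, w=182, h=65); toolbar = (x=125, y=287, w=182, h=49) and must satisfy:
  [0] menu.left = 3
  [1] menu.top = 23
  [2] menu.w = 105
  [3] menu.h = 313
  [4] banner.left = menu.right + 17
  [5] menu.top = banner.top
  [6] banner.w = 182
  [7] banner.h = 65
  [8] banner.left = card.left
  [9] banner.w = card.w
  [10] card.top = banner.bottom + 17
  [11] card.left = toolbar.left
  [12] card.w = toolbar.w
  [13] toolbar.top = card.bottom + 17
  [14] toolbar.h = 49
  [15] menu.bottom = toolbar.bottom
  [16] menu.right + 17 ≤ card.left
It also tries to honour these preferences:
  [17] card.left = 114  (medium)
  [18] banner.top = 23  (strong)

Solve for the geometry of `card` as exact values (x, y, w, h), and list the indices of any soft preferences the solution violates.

card = (x=125, y=105, w=182, h=165)
violated soft preferences: 17

1. card.x = 125  [banner.left = card.left]
2. card.w = 182  [banner.w = card.w]
3. card.y = 105  [card.top = banner.bottom + 17]
4. card.h = 165  [toolbar.top = card.bottom + 17]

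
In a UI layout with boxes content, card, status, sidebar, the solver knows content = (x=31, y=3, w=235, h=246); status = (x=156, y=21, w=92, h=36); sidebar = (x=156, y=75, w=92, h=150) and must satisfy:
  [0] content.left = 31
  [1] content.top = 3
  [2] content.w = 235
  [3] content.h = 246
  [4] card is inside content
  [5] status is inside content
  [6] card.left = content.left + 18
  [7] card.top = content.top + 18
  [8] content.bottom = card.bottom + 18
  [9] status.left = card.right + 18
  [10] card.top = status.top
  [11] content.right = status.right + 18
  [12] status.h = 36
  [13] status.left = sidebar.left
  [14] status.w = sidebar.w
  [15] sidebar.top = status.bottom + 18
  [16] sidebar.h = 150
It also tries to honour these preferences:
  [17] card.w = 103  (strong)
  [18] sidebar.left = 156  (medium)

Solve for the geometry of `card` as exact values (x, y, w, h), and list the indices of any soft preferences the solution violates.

1. card.x = 49  [card.left = content.left + 18]
2. card.y = 21  [card.top = content.top + 18]
3. card.h = 210  [content.bottom = card.bottom + 18]
4. card.w = 89  [status.left = card.right + 18]

card = (x=49, y=21, w=89, h=210)
violated soft preferences: 17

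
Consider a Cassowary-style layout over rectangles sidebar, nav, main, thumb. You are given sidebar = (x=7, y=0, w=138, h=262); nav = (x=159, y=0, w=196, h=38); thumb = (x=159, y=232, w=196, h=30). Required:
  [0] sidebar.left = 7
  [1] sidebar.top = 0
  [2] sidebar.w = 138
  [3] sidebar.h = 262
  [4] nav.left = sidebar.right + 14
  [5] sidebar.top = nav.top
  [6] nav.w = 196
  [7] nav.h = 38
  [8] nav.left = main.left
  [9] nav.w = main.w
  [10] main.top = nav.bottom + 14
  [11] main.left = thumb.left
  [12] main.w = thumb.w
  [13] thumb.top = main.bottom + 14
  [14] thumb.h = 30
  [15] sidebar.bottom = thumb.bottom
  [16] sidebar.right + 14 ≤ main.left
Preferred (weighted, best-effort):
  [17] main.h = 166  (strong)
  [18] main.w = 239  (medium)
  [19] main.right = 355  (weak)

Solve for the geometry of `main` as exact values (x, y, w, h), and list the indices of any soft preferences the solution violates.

main = (x=159, y=52, w=196, h=166)
violated soft preferences: 18

1. main.x = 159  [nav.left = main.left]
2. main.w = 196  [nav.w = main.w]
3. main.y = 52  [main.top = nav.bottom + 14]
4. main.h = 166  [thumb.top = main.bottom + 14]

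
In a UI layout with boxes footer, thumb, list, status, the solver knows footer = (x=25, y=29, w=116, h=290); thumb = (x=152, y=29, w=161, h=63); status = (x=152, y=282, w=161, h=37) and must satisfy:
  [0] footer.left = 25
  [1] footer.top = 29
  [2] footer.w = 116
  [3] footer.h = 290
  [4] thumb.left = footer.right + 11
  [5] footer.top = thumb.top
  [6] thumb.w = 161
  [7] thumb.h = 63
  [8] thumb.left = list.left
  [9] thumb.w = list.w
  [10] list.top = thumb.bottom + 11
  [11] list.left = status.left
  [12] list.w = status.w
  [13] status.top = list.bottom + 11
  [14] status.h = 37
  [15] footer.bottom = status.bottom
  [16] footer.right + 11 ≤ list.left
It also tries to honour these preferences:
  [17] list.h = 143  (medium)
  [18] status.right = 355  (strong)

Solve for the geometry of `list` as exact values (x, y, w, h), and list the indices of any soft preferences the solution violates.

list = (x=152, y=103, w=161, h=168)
violated soft preferences: 17, 18

1. list.x = 152  [thumb.left = list.left]
2. list.w = 161  [thumb.w = list.w]
3. list.y = 103  [list.top = thumb.bottom + 11]
4. list.h = 168  [status.top = list.bottom + 11]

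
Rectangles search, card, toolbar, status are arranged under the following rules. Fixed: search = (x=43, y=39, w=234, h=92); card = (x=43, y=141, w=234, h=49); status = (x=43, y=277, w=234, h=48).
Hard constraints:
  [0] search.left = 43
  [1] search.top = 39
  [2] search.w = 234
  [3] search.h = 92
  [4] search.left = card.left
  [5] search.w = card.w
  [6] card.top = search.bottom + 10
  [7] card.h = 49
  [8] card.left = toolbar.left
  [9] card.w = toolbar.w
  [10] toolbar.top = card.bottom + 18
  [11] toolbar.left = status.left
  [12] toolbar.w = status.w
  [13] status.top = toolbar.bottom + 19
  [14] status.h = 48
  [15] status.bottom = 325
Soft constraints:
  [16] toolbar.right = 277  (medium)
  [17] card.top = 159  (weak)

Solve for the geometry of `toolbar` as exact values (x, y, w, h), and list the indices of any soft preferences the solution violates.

1. toolbar.x = 43  [card.left = toolbar.left]
2. toolbar.w = 234  [card.w = toolbar.w]
3. toolbar.y = 208  [toolbar.top = card.bottom + 18]
4. toolbar.h = 50  [status.top = toolbar.bottom + 19]

toolbar = (x=43, y=208, w=234, h=50)
violated soft preferences: 17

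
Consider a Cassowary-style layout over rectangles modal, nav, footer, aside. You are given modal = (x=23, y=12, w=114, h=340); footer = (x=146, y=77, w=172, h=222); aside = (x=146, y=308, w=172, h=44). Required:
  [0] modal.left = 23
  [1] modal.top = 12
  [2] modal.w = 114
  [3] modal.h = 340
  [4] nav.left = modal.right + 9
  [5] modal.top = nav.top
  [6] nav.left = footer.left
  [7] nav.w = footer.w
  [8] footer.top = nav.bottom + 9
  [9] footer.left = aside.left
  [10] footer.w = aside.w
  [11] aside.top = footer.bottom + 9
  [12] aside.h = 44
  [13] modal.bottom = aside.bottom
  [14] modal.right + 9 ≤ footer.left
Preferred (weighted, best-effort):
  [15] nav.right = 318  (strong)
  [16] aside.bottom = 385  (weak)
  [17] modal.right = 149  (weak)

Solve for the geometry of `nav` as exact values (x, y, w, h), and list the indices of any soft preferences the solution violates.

nav = (x=146, y=12, w=172, h=56)
violated soft preferences: 16, 17

1. nav.x = 146  [nav.left = modal.right + 9]
2. nav.y = 12  [modal.top = nav.top]
3. nav.w = 172  [nav.w = footer.w]
4. nav.h = 56  [footer.top = nav.bottom + 9]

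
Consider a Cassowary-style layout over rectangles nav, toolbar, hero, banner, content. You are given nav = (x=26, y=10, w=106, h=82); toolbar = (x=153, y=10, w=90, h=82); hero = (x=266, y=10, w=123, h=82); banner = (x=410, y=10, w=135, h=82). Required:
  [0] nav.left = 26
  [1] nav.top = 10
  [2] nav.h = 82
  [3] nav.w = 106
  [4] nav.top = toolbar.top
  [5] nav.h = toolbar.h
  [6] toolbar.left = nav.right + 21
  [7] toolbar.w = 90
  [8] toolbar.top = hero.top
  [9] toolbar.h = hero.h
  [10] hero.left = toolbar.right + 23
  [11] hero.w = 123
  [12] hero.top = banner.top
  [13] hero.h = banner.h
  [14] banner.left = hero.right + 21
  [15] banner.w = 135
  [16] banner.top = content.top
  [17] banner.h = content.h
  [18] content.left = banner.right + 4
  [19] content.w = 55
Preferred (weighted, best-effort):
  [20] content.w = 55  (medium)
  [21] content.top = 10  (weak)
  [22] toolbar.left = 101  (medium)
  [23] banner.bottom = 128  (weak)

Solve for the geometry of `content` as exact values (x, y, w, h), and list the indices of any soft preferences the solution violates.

1. content.y = 10  [banner.top = content.top]
2. content.h = 82  [banner.h = content.h]
3. content.x = 549  [content.left = banner.right + 4]
4. content.w = 55  [content.w = 55]

content = (x=549, y=10, w=55, h=82)
violated soft preferences: 22, 23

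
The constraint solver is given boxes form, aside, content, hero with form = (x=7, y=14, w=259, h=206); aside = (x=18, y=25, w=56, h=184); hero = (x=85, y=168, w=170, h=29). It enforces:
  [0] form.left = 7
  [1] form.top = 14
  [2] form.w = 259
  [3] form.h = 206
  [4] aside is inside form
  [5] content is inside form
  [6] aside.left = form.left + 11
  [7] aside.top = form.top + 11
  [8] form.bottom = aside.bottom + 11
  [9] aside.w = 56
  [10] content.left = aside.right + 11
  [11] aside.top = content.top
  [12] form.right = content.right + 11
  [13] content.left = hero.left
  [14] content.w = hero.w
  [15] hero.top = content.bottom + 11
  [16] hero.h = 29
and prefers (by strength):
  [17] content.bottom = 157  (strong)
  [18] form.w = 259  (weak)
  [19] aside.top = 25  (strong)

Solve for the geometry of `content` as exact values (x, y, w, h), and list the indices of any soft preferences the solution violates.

1. content.x = 85  [content.left = aside.right + 11]
2. content.y = 25  [aside.top = content.top]
3. content.w = 170  [form.right = content.right + 11]
4. content.h = 132  [hero.top = content.bottom + 11]

content = (x=85, y=25, w=170, h=132)
violated soft preferences: none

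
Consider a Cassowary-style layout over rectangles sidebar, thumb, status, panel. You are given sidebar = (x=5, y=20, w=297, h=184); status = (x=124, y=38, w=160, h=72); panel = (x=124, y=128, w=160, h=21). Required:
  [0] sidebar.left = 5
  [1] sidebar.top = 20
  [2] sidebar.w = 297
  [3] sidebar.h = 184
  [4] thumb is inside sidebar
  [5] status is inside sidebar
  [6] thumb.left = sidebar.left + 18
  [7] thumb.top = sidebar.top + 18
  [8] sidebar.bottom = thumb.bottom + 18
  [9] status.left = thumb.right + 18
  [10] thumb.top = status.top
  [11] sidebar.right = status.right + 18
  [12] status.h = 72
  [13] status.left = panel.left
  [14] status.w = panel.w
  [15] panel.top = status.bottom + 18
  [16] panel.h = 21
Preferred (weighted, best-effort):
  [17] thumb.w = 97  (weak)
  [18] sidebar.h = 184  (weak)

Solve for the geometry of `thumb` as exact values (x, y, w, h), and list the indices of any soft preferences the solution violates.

thumb = (x=23, y=38, w=83, h=148)
violated soft preferences: 17

1. thumb.x = 23  [thumb.left = sidebar.left + 18]
2. thumb.y = 38  [thumb.top = sidebar.top + 18]
3. thumb.h = 148  [sidebar.bottom = thumb.bottom + 18]
4. thumb.w = 83  [status.left = thumb.right + 18]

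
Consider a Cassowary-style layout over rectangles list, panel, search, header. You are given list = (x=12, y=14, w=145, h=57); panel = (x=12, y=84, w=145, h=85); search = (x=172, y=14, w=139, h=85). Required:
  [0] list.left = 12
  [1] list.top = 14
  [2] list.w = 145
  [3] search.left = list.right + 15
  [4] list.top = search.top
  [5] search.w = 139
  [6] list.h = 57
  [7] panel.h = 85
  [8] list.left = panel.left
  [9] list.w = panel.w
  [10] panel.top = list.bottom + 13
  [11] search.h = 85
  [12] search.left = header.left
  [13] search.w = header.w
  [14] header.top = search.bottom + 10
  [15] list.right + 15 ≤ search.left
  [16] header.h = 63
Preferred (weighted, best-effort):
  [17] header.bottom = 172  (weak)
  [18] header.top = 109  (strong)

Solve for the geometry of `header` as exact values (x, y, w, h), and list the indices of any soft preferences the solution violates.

1. header.x = 172  [search.left = header.left]
2. header.w = 139  [search.w = header.w]
3. header.y = 109  [header.top = search.bottom + 10]
4. header.h = 63  [header.h = 63]

header = (x=172, y=109, w=139, h=63)
violated soft preferences: none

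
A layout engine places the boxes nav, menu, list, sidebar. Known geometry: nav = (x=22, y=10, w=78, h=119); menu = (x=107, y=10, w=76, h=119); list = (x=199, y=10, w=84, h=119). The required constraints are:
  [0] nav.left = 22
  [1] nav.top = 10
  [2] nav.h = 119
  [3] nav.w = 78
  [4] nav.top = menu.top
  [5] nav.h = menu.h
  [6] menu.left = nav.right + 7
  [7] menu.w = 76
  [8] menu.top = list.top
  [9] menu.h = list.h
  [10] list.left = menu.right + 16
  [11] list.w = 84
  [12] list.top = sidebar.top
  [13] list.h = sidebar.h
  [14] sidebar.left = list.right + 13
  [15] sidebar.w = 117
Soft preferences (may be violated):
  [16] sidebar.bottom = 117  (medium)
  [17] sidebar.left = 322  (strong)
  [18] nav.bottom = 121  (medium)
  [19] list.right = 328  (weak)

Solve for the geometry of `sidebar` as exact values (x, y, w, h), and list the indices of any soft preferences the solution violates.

1. sidebar.y = 10  [list.top = sidebar.top]
2. sidebar.h = 119  [list.h = sidebar.h]
3. sidebar.x = 296  [sidebar.left = list.right + 13]
4. sidebar.w = 117  [sidebar.w = 117]

sidebar = (x=296, y=10, w=117, h=119)
violated soft preferences: 16, 17, 18, 19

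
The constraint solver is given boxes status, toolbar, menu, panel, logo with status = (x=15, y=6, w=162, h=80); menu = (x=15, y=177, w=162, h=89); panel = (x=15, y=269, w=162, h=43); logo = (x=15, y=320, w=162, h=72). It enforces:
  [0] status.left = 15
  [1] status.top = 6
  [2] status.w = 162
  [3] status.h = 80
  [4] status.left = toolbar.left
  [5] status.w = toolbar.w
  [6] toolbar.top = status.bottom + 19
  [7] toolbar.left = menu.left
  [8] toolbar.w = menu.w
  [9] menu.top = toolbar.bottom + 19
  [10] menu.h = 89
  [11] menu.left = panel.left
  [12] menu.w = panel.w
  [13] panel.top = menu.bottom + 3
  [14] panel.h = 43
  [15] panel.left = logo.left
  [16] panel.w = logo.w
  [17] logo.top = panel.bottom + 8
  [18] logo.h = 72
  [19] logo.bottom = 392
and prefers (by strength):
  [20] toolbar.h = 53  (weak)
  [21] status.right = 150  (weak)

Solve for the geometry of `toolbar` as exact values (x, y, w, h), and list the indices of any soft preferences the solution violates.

toolbar = (x=15, y=105, w=162, h=53)
violated soft preferences: 21

1. toolbar.x = 15  [status.left = toolbar.left]
2. toolbar.w = 162  [status.w = toolbar.w]
3. toolbar.y = 105  [toolbar.top = status.bottom + 19]
4. toolbar.h = 53  [menu.top = toolbar.bottom + 19]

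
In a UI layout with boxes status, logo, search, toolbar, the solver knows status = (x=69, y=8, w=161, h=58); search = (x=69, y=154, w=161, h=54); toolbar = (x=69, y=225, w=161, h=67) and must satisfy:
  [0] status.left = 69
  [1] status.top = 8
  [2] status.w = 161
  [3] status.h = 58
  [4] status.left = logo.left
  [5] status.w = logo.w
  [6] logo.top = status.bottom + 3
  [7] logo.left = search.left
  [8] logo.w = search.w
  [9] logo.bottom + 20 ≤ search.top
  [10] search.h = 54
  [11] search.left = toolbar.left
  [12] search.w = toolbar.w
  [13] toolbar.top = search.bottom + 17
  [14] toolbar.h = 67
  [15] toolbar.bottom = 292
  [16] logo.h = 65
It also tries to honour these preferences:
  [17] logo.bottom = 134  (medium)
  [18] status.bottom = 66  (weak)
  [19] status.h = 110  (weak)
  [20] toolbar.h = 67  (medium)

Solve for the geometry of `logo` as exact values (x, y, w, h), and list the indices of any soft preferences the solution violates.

1. logo.x = 69  [status.left = logo.left]
2. logo.w = 161  [status.w = logo.w]
3. logo.y = 69  [logo.top = status.bottom + 3]
4. logo.h = 65  [logo.h = 65]

logo = (x=69, y=69, w=161, h=65)
violated soft preferences: 19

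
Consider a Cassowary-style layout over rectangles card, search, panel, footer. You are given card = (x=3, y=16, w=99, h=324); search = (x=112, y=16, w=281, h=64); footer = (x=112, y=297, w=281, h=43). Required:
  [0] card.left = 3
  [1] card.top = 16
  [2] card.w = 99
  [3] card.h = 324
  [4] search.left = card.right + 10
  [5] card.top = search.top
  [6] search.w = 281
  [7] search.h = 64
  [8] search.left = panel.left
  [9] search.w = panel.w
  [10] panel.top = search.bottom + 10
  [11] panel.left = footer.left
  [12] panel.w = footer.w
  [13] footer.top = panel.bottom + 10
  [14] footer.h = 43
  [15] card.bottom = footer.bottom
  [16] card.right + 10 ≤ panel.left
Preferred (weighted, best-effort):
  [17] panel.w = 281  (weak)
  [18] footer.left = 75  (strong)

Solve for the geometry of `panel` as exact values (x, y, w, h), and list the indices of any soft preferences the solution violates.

1. panel.x = 112  [search.left = panel.left]
2. panel.w = 281  [search.w = panel.w]
3. panel.y = 90  [panel.top = search.bottom + 10]
4. panel.h = 197  [footer.top = panel.bottom + 10]

panel = (x=112, y=90, w=281, h=197)
violated soft preferences: 18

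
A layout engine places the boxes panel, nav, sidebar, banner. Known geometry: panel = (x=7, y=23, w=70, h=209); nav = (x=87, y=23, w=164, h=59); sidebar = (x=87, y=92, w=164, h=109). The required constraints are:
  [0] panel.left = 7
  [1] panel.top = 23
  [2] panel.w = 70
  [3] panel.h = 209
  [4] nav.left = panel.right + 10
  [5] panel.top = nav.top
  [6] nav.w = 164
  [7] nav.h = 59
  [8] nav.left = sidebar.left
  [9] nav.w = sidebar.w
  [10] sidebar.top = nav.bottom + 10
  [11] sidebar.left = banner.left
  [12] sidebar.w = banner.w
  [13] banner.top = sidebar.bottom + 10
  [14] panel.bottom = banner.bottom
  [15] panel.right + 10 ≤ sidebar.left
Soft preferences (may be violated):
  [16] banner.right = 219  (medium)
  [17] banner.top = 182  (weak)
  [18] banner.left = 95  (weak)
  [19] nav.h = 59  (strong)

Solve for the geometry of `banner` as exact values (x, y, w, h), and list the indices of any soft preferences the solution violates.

banner = (x=87, y=211, w=164, h=21)
violated soft preferences: 16, 17, 18

1. banner.x = 87  [sidebar.left = banner.left]
2. banner.w = 164  [sidebar.w = banner.w]
3. banner.y = 211  [banner.top = sidebar.bottom + 10]
4. banner.h = 21  [panel.bottom = banner.bottom]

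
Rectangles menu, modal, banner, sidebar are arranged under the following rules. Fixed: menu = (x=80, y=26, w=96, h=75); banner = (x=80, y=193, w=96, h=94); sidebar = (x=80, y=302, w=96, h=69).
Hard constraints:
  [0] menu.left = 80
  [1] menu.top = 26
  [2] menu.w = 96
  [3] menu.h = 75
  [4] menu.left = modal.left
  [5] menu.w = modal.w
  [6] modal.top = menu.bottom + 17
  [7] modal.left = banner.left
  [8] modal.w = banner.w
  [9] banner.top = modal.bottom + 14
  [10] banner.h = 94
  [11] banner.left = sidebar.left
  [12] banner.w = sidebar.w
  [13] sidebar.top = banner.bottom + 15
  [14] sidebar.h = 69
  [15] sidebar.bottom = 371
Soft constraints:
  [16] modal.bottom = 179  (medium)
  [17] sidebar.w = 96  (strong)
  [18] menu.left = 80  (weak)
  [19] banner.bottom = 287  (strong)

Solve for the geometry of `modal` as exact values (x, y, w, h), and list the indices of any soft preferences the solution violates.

modal = (x=80, y=118, w=96, h=61)
violated soft preferences: none

1. modal.x = 80  [menu.left = modal.left]
2. modal.w = 96  [menu.w = modal.w]
3. modal.y = 118  [modal.top = menu.bottom + 17]
4. modal.h = 61  [banner.top = modal.bottom + 14]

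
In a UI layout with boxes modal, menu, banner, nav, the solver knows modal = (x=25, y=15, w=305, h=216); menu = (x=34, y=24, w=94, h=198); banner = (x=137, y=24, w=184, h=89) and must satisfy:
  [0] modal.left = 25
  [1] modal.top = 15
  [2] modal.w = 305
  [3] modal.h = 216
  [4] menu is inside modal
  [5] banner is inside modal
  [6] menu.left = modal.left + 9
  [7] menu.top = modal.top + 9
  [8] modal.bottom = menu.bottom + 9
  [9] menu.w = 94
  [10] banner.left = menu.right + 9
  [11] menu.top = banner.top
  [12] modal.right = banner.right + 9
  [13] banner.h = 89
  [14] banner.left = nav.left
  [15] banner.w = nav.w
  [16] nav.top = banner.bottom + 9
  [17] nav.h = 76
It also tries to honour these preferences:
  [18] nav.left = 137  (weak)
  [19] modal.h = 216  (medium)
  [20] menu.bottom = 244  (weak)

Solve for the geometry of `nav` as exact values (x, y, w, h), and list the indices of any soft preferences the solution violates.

nav = (x=137, y=122, w=184, h=76)
violated soft preferences: 20

1. nav.x = 137  [banner.left = nav.left]
2. nav.w = 184  [banner.w = nav.w]
3. nav.y = 122  [nav.top = banner.bottom + 9]
4. nav.h = 76  [nav.h = 76]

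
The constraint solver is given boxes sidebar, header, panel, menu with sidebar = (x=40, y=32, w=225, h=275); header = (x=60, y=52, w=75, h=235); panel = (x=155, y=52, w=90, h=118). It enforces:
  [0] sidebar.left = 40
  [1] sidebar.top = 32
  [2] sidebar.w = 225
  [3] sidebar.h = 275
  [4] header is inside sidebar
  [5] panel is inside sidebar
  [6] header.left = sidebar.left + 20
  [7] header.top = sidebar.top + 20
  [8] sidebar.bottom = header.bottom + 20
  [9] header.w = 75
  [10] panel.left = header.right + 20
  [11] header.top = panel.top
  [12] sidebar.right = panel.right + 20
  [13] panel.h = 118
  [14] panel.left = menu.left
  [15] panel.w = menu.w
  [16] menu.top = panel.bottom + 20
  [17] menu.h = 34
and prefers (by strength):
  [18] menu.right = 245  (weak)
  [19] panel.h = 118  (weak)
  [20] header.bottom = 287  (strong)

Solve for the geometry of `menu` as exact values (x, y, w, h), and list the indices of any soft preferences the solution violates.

menu = (x=155, y=190, w=90, h=34)
violated soft preferences: none

1. menu.x = 155  [panel.left = menu.left]
2. menu.w = 90  [panel.w = menu.w]
3. menu.y = 190  [menu.top = panel.bottom + 20]
4. menu.h = 34  [menu.h = 34]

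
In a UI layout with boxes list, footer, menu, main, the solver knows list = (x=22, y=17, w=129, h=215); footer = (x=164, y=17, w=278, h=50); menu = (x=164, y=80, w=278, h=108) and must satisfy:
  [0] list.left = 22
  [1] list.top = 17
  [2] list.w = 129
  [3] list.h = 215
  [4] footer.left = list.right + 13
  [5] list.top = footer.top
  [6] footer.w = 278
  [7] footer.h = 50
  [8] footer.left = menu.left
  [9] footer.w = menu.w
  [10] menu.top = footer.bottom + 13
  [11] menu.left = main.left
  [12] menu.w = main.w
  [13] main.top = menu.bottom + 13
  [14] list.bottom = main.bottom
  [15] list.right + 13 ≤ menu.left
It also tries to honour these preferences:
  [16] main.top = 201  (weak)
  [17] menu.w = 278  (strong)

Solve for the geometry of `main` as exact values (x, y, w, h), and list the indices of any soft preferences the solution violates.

main = (x=164, y=201, w=278, h=31)
violated soft preferences: none

1. main.x = 164  [menu.left = main.left]
2. main.w = 278  [menu.w = main.w]
3. main.y = 201  [main.top = menu.bottom + 13]
4. main.h = 31  [list.bottom = main.bottom]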